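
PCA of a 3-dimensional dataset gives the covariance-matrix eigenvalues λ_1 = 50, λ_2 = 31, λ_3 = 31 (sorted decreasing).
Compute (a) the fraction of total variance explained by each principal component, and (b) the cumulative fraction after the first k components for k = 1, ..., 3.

Step 1 — total variance = trace(Sigma) = Σ λ_i = 50 + 31 + 31 = 112.

Step 2 — fraction explained by component i = λ_i / Σ λ:
  PC1: 50/112 = 0.4464
  PC2: 31/112 = 0.2768
  PC3: 31/112 = 0.2768

Step 3 — cumulative fraction after k components = (λ_1 + ... + λ_k) / Σ λ:
  k = 1: 50/112 = 0.4464
  k = 2: (50 + 31)/112 = 81/112 = 0.7232
  k = 3: (50 + 31 + 31)/112 = 112/112 = 1

Summary (fraction, with percent):

explained: PC1 0.4464 (44.64%), PC2 0.2768 (27.68%), PC3 0.2768 (27.68%);  cumulative: 0.4464, 0.7232, 1


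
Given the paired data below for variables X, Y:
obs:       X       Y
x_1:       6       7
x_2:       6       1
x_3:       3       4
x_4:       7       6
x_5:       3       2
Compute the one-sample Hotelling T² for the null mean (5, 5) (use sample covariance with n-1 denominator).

Step 1 — sample mean vector:
  mean(X) = (6 + 6 + 3 + 7 + 3) / 5 = 25/5 = 5
  mean(Y) = (7 + 1 + 4 + 6 + 2) / 5 = 20/5 = 4
  x̄ = (5, 4),  deviation x̄ - mu_0 = (5, 4) - (5, 5) = (0, -1).

Step 2 — sample covariance matrix, S[i,j] = (1/(n-1)) · Σ_k (x_{k,i} - mean_i) · (x_{k,j} - mean_j), divisor n-1 = 4:
  S[X,X] = ((1)·(1) + (1)·(1) + (-2)·(-2) + (2)·(2) + (-2)·(-2)) / 4 = 14/4 = 3.5
  S[X,Y] = ((1)·(3) + (1)·(-3) + (-2)·(0) + (2)·(2) + (-2)·(-2)) / 4 = 8/4 = 2
  S[Y,Y] = ((3)·(3) + (-3)·(-3) + (0)·(0) + (2)·(2) + (-2)·(-2)) / 4 = 26/4 = 6.5
  S = [[3.5, 2],
 [2, 6.5]].

Step 3 — invert S. det(S) = 3.5·6.5 - (2)² = 18.75.
  S^{-1} = (1/det) · [[d, -b], [-b, a]] = [[0.3467, -0.1067],
 [-0.1067, 0.1867]].

Step 4 — quadratic form (x̄ - mu_0)^T · S^{-1} · (x̄ - mu_0):
  S^{-1} · (x̄ - mu_0) = (0.1067, -0.1867),
  (x̄ - mu_0)^T · [...] = (0)·(0.1067) + (-1)·(-0.1867) = 0.1867.

Step 5 — scale by n: T² = 5 · 0.1867 = 0.9333.

T² ≈ 0.9333


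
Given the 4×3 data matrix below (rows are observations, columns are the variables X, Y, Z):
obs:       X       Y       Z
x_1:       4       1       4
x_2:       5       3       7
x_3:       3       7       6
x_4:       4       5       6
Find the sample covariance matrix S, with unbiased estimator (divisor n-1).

Step 1 — column means:
  mean(X) = (4 + 5 + 3 + 4) / 4 = 16/4 = 4
  mean(Y) = (1 + 3 + 7 + 5) / 4 = 16/4 = 4
  mean(Z) = (4 + 7 + 6 + 6) / 4 = 23/4 = 5.75

Step 2 — sample covariance S[i,j] = (1/(n-1)) · Σ_k (x_{k,i} - mean_i) · (x_{k,j} - mean_j), with n-1 = 3.
  S[X,X] = ((0)·(0) + (1)·(1) + (-1)·(-1) + (0)·(0)) / 3 = 2/3 = 0.6667
  S[X,Y] = ((0)·(-3) + (1)·(-1) + (-1)·(3) + (0)·(1)) / 3 = -4/3 = -1.3333
  S[X,Z] = ((0)·(-1.75) + (1)·(1.25) + (-1)·(0.25) + (0)·(0.25)) / 3 = 1/3 = 0.3333
  S[Y,Y] = ((-3)·(-3) + (-1)·(-1) + (3)·(3) + (1)·(1)) / 3 = 20/3 = 6.6667
  S[Y,Z] = ((-3)·(-1.75) + (-1)·(1.25) + (3)·(0.25) + (1)·(0.25)) / 3 = 5/3 = 1.6667
  S[Z,Z] = ((-1.75)·(-1.75) + (1.25)·(1.25) + (0.25)·(0.25) + (0.25)·(0.25)) / 3 = 4.75/3 = 1.5833

S is symmetric (S[j,i] = S[i,j]). Assembling:

S = [[0.6667, -1.3333, 0.3333],
 [-1.3333, 6.6667, 1.6667],
 [0.3333, 1.6667, 1.5833]]


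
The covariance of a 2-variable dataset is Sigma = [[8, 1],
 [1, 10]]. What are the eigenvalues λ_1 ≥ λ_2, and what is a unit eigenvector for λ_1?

Step 1 — characteristic polynomial of 2×2 Sigma:
  det(Sigma - λI) = λ² - trace · λ + det = 0.
  trace = 8 + 10 = 18, det = 8·10 - (1)² = 79.
Step 2 — discriminant:
  Δ = trace² - 4·det = 324 - 316 = 8.
Step 3 — eigenvalues:
  λ = (trace ± √Δ)/2 = (18 ± 2.8284)/2,
  λ_1 = 10.4142,  λ_2 = 7.5858.

Step 4 — unit eigenvector for λ_1: solve (Sigma - λ_1 I)v = 0. First row:
  (8 - 10.4142)·v_x + (1)·v_y = 0, i.e. (-2.4142)·v_x + (1)·v_y = 0,
  so v ∝ (b, λ_1 - a) = (1, 2.4142) = u.
  ||u|| = √((1)² + (2.4142)²) = √(6.8284) ≈ 2.6131,
  v_1 = u/||u|| ≈ (0.3827, 0.9239) (||v_1|| = 1).

λ_1 = 10.4142,  λ_2 = 7.5858;  v_1 ≈ (0.3827, 0.9239)


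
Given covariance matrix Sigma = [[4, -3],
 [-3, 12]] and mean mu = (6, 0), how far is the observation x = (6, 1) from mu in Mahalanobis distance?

Step 1 — centre the observation: (x - mu) = (0, 1).

Step 2 — invert Sigma. det(Sigma) = 4·12 - (-3)² = 39.
  Sigma^{-1} = (1/det) · [[d, -b], [-b, a]] = [[0.3077, 0.0769],
 [0.0769, 0.1026]].

Step 3 — form the quadratic (x - mu)^T · Sigma^{-1} · (x - mu):
  Sigma^{-1} · (x - mu) = (0.0769, 0.1026).
  (x - mu)^T · [Sigma^{-1} · (x - mu)] = (0)·(0.0769) + (1)·(0.1026) = 0.1026.

Step 4 — take square root: d = √(0.1026) ≈ 0.3203.

d(x, mu) = √(0.1026) ≈ 0.3203


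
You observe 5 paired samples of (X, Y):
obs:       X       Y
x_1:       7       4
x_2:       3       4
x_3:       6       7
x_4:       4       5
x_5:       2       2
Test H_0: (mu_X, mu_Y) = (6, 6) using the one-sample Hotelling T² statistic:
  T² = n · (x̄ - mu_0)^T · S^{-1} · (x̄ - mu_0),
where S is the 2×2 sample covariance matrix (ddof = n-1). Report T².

Step 1 — sample mean vector:
  mean(X) = (7 + 3 + 6 + 4 + 2) / 5 = 22/5 = 4.4
  mean(Y) = (4 + 4 + 7 + 5 + 2) / 5 = 22/5 = 4.4
  x̄ = (4.4, 4.4),  deviation x̄ - mu_0 = (4.4, 4.4) - (6, 6) = (-1.6, -1.6).

Step 2 — sample covariance matrix, S[i,j] = (1/(n-1)) · Σ_k (x_{k,i} - mean_i) · (x_{k,j} - mean_j), divisor n-1 = 4:
  S[X,X] = ((2.6)·(2.6) + (-1.4)·(-1.4) + (1.6)·(1.6) + (-0.4)·(-0.4) + (-2.4)·(-2.4)) / 4 = 17.2/4 = 4.3
  S[X,Y] = ((2.6)·(-0.4) + (-1.4)·(-0.4) + (1.6)·(2.6) + (-0.4)·(0.6) + (-2.4)·(-2.4)) / 4 = 9.2/4 = 2.3
  S[Y,Y] = ((-0.4)·(-0.4) + (-0.4)·(-0.4) + (2.6)·(2.6) + (0.6)·(0.6) + (-2.4)·(-2.4)) / 4 = 13.2/4 = 3.3
  S = [[4.3, 2.3],
 [2.3, 3.3]].

Step 3 — invert S. det(S) = 4.3·3.3 - (2.3)² = 8.9.
  S^{-1} = (1/det) · [[d, -b], [-b, a]] = [[0.3708, -0.2584],
 [-0.2584, 0.4831]].

Step 4 — quadratic form (x̄ - mu_0)^T · S^{-1} · (x̄ - mu_0):
  S^{-1} · (x̄ - mu_0) = (-0.1798, -0.3596),
  (x̄ - mu_0)^T · [...] = (-1.6)·(-0.1798) + (-1.6)·(-0.3596) = 0.8629.

Step 5 — scale by n: T² = 5 · 0.8629 = 4.3146.

T² ≈ 4.3146


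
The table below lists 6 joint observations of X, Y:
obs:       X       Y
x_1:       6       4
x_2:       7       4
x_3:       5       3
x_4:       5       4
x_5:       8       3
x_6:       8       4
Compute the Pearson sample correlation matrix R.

Step 1 — column means:
  mean(X) = (6 + 7 + 5 + 5 + 8 + 8) / 6 = 39/6 = 6.5
  mean(Y) = (4 + 4 + 3 + 4 + 3 + 4) / 6 = 22/6 = 3.6667

Step 2 — sample variances and covariances s[i,j] = (1/(n-1)) · Σ_k (x_{k,i} - mean_i) · (x_{k,j} - mean_j), with n-1 = 5:
  s[X,X] = ((-0.5)·(-0.5) + (0.5)·(0.5) + (-1.5)·(-1.5) + (-1.5)·(-1.5) + (1.5)·(1.5) + (1.5)·(1.5)) / 5 = 9.5/5 = 1.9
  s[X,Y] = ((-0.5)·(0.3333) + (0.5)·(0.3333) + (-1.5)·(-0.6667) + (-1.5)·(0.3333) + (1.5)·(-0.6667) + (1.5)·(0.3333)) / 5 = 0/5 = 0
  s[Y,Y] = ((0.3333)·(0.3333) + (0.3333)·(0.3333) + (-0.6667)·(-0.6667) + (0.3333)·(0.3333) + (-0.6667)·(-0.6667) + (0.3333)·(0.3333)) / 5 = 1.3333/5 = 0.2667
  Sample standard deviations s_i = √(s[i,i]):
  s(X) = √(1.9) = 1.3784
  s(Y) = √(0.2667) = 0.5164

Step 3 — r_{ij} = s_{ij} / (s_i · s_j):
  r[X,X] = 1 (diagonal).
  r[X,Y] = 0 / (1.3784 · 0.5164) = 0 / 0.7118 = 0
  r[Y,Y] = 1 (diagonal).

R is symmetric with unit diagonal. Assembling:

R = [[1, 0],
 [0, 1]]


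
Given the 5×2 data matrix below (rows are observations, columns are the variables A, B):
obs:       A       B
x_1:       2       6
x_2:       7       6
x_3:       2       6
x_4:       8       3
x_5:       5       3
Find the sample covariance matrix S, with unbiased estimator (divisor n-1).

Step 1 — column means:
  mean(A) = (2 + 7 + 2 + 8 + 5) / 5 = 24/5 = 4.8
  mean(B) = (6 + 6 + 6 + 3 + 3) / 5 = 24/5 = 4.8

Step 2 — sample covariance S[i,j] = (1/(n-1)) · Σ_k (x_{k,i} - mean_i) · (x_{k,j} - mean_j), with n-1 = 4.
  S[A,A] = ((-2.8)·(-2.8) + (2.2)·(2.2) + (-2.8)·(-2.8) + (3.2)·(3.2) + (0.2)·(0.2)) / 4 = 30.8/4 = 7.7
  S[A,B] = ((-2.8)·(1.2) + (2.2)·(1.2) + (-2.8)·(1.2) + (3.2)·(-1.8) + (0.2)·(-1.8)) / 4 = -10.2/4 = -2.55
  S[B,B] = ((1.2)·(1.2) + (1.2)·(1.2) + (1.2)·(1.2) + (-1.8)·(-1.8) + (-1.8)·(-1.8)) / 4 = 10.8/4 = 2.7

S is symmetric (S[j,i] = S[i,j]). Assembling:

S = [[7.7, -2.55],
 [-2.55, 2.7]]


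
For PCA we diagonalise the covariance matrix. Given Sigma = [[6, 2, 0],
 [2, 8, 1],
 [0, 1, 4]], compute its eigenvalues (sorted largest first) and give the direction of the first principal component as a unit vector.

Step 1 — characteristic polynomial p(λ) = det(λI - Sigma) = λ³ - tr·λ² + c_1·λ - det, where tr = trace, c_1 = sum of the principal 2×2 minors, det = det(Sigma):
  tr = 6 + 8 + 4 = 18,
  c_1 = (6·8 - (2)²) + (6·4 - (0)²) + (8·4 - (1)²) = 44 + 24 + 31 = 99,
  det = 6·(8·4 - (1)²) - (2)·((2)·4 - (1)·(0)) + (0)·((2)·(1) - 8·(0)) = 6·(31) - (2)·(8) + (0)·(2) = 170.
  So p(λ) = λ³ - 18λ² + 99λ - 170.
Step 2 — look for an integer root (rational root theorem: any rational root is an integer divisor of 170). Testing λ = 5:
  p(5) = 125 - 450 + 495 - 170 = 0  ✓
  Dividing out (λ - 5): p(λ) = (λ - 5)(λ² - 13λ + 34).
Step 3 — remaining eigenvalues from the quadratic λ² - 13λ + 34 = 0:
  Δ = 13² - 4·34 = 169 - 136 = 33,  λ = (13 ± √33)/2 = (13 ± 5.7446)/2 ≈ 9.3723 or 3.6277.
  Sorted: λ_1 = 9.3723,  λ_2 = 5,  λ_3 = 3.6277  (check: sum = 18 = tr ✓).

Step 4 — unit eigenvector for λ_1 ≈ 9.3723: v spans the null space of (Sigma - λ_1 I), whose rows are
  r_1 = (-3.3723, 2, 0),  r_2 = (2, -1.3723, 1),  r_3 = (0, 1, -5.3723).
  v is orthogonal to every row, so take v ∝ r_1 × r_2 = ((2)·(1) - (0)·(-1.3723), (0)·(2) - (-3.3723)·(1), (-3.3723)·(-1.3723) - (2)·(2)) ≈ (2, 3.3723, 0.6277).
  Let u = (2, 3.3723, 0.6277).
  ||u|| = √((2)² + (3.3723)² + (0.6277)²) = √(15.7663) ≈ 3.9707,  v_1 = u/||u|| ≈ (0.5037, 0.8493, 0.1581) (||v_1|| = 1).

λ_1 = 9.3723,  λ_2 = 5,  λ_3 = 3.6277;  v_1 ≈ (0.5037, 0.8493, 0.1581)


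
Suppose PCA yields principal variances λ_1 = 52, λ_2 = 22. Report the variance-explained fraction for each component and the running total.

Step 1 — total variance = trace(Sigma) = Σ λ_i = 52 + 22 = 74.

Step 2 — fraction explained by component i = λ_i / Σ λ:
  PC1: 52/74 = 0.7027
  PC2: 22/74 = 0.2973

Step 3 — cumulative fraction after k components = (λ_1 + ... + λ_k) / Σ λ:
  k = 1: 52/74 = 0.7027
  k = 2: (52 + 22)/74 = 74/74 = 1

Summary (fraction, with percent):

explained: PC1 0.7027 (70.27%), PC2 0.2973 (29.73%);  cumulative: 0.7027, 1


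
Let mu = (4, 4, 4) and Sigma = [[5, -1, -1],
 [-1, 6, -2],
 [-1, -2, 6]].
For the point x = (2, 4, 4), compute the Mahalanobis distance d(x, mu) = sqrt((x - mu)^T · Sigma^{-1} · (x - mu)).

Step 1 — centre the observation: (x - mu) = (-2, 0, 0).

Step 2 — invert Sigma (cofactor / det for 3×3, or solve directly):
  Sigma^{-1} = [[0.2222, 0.0556, 0.0556],
 [0.0556, 0.2014, 0.0764],
 [0.0556, 0.0764, 0.2014]].

Step 3 — form the quadratic (x - mu)^T · Sigma^{-1} · (x - mu):
  Sigma^{-1} · (x - mu) = (-0.4444, -0.1111, -0.1111).
  (x - mu)^T · [Sigma^{-1} · (x - mu)] = (-2)·(-0.4444) + (0)·(-0.1111) + (0)·(-0.1111) = 0.8889.

Step 4 — take square root: d = √(0.8889) ≈ 0.9428.

d(x, mu) = √(0.8889) ≈ 0.9428


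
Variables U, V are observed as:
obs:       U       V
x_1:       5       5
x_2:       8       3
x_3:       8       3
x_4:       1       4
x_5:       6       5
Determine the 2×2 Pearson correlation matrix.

Step 1 — column means:
  mean(U) = (5 + 8 + 8 + 1 + 6) / 5 = 28/5 = 5.6
  mean(V) = (5 + 3 + 3 + 4 + 5) / 5 = 20/5 = 4

Step 2 — sample variances and covariances s[i,j] = (1/(n-1)) · Σ_k (x_{k,i} - mean_i) · (x_{k,j} - mean_j), with n-1 = 4:
  s[U,U] = ((-0.6)·(-0.6) + (2.4)·(2.4) + (2.4)·(2.4) + (-4.6)·(-4.6) + (0.4)·(0.4)) / 4 = 33.2/4 = 8.3
  s[U,V] = ((-0.6)·(1) + (2.4)·(-1) + (2.4)·(-1) + (-4.6)·(0) + (0.4)·(1)) / 4 = -5/4 = -1.25
  s[V,V] = ((1)·(1) + (-1)·(-1) + (-1)·(-1) + (0)·(0) + (1)·(1)) / 4 = 4/4 = 1
  Sample standard deviations s_i = √(s[i,i]):
  s(U) = √(8.3) = 2.881
  s(V) = √(1) = 1

Step 3 — r_{ij} = s_{ij} / (s_i · s_j):
  r[U,U] = 1 (diagonal).
  r[U,V] = -1.25 / (2.881 · 1) = -1.25 / 2.881 = -0.4339
  r[V,V] = 1 (diagonal).

R is symmetric with unit diagonal. Assembling:

R = [[1, -0.4339],
 [-0.4339, 1]]


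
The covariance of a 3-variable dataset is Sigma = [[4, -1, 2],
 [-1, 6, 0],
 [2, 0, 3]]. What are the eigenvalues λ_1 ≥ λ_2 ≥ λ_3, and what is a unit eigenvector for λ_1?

Step 1 — characteristic polynomial p(λ) = det(λI - Sigma) = λ³ - tr·λ² + c_1·λ - det, where tr = trace, c_1 = sum of the principal 2×2 minors, det = det(Sigma):
  tr = 4 + 6 + 3 = 13,
  c_1 = (4·6 - (-1)²) + (4·3 - (2)²) + (6·3 - (0)²) = 23 + 8 + 18 = 49,
  det = 4·(6·3 - (0)²) - (-1)·((-1)·3 - (0)·(2)) + (2)·((-1)·(0) - 6·(2)) = 4·(18) - (-1)·(-3) + (2)·(-12) = 45.
  So p(λ) = λ³ - 13λ² + 49λ - 45.
Step 2 — look for an integer root (rational root theorem: any rational root is an integer divisor of 45). Testing λ = 5:
  p(5) = 125 - 325 + 245 - 45 = 0  ✓
  Dividing out (λ - 5): p(λ) = (λ - 5)(λ² - 8λ + 9).
Step 3 — remaining eigenvalues from the quadratic λ² - 8λ + 9 = 0:
  Δ = 8² - 4·9 = 64 - 36 = 28,  λ = (8 ± √28)/2 = (8 ± 5.2915)/2 ≈ 6.6458 or 1.3542.
  Sorted: λ_1 = 6.6458,  λ_2 = 5,  λ_3 = 1.3542  (check: sum = 13 = tr ✓).

Step 4 — unit eigenvector for λ_1 ≈ 6.6458: v spans the null space of (Sigma - λ_1 I), whose rows are
  r_1 = (-2.6458, -1, 2),  r_2 = (-1, -0.6458, 0),  r_3 = (2, 0, -3.6458).
  v is orthogonal to every row, so take v ∝ r_1 × r_2 = ((-1)·(0) - (2)·(-0.6458), (2)·(-1) - (-2.6458)·(0), (-2.6458)·(-0.6458) - (-1)·(-1)) ≈ (1.2915, -2, 0.7085).
  Let u = (1.2915, -2, 0.7085).
  ||u|| = √((1.2915)² + (-2)² + (0.7085)²) = √(6.1699) ≈ 2.4839,  v_1 = u/||u|| ≈ (0.5199, -0.8052, 0.2852) (||v_1|| = 1).

λ_1 = 6.6458,  λ_2 = 5,  λ_3 = 1.3542;  v_1 ≈ (0.5199, -0.8052, 0.2852)


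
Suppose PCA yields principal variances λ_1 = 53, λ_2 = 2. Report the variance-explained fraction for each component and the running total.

Step 1 — total variance = trace(Sigma) = Σ λ_i = 53 + 2 = 55.

Step 2 — fraction explained by component i = λ_i / Σ λ:
  PC1: 53/55 = 0.9636
  PC2: 2/55 = 0.0364

Step 3 — cumulative fraction after k components = (λ_1 + ... + λ_k) / Σ λ:
  k = 1: 53/55 = 0.9636
  k = 2: (53 + 2)/55 = 55/55 = 1

Summary (fraction, with percent):

explained: PC1 0.9636 (96.36%), PC2 0.0364 (3.64%);  cumulative: 0.9636, 1


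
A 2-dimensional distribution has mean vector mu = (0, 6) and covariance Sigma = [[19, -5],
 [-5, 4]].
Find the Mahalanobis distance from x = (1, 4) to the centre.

Step 1 — centre the observation: (x - mu) = (1, -2).

Step 2 — invert Sigma. det(Sigma) = 19·4 - (-5)² = 51.
  Sigma^{-1} = (1/det) · [[d, -b], [-b, a]] = [[0.0784, 0.098],
 [0.098, 0.3725]].

Step 3 — form the quadratic (x - mu)^T · Sigma^{-1} · (x - mu):
  Sigma^{-1} · (x - mu) = (-0.1176, -0.6471).
  (x - mu)^T · [Sigma^{-1} · (x - mu)] = (1)·(-0.1176) + (-2)·(-0.6471) = 1.1765.

Step 4 — take square root: d = √(1.1765) ≈ 1.0847.

d(x, mu) = √(1.1765) ≈ 1.0847


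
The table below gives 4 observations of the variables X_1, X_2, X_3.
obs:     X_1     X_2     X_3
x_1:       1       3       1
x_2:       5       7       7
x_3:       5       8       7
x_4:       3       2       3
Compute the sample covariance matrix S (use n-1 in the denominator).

Step 1 — column means:
  mean(X_1) = (1 + 5 + 5 + 3) / 4 = 14/4 = 3.5
  mean(X_2) = (3 + 7 + 8 + 2) / 4 = 20/4 = 5
  mean(X_3) = (1 + 7 + 7 + 3) / 4 = 18/4 = 4.5

Step 2 — sample covariance S[i,j] = (1/(n-1)) · Σ_k (x_{k,i} - mean_i) · (x_{k,j} - mean_j), with n-1 = 3.
  S[X_1,X_1] = ((-2.5)·(-2.5) + (1.5)·(1.5) + (1.5)·(1.5) + (-0.5)·(-0.5)) / 3 = 11/3 = 3.6667
  S[X_1,X_2] = ((-2.5)·(-2) + (1.5)·(2) + (1.5)·(3) + (-0.5)·(-3)) / 3 = 14/3 = 4.6667
  S[X_1,X_3] = ((-2.5)·(-3.5) + (1.5)·(2.5) + (1.5)·(2.5) + (-0.5)·(-1.5)) / 3 = 17/3 = 5.6667
  S[X_2,X_2] = ((-2)·(-2) + (2)·(2) + (3)·(3) + (-3)·(-3)) / 3 = 26/3 = 8.6667
  S[X_2,X_3] = ((-2)·(-3.5) + (2)·(2.5) + (3)·(2.5) + (-3)·(-1.5)) / 3 = 24/3 = 8
  S[X_3,X_3] = ((-3.5)·(-3.5) + (2.5)·(2.5) + (2.5)·(2.5) + (-1.5)·(-1.5)) / 3 = 27/3 = 9

S is symmetric (S[j,i] = S[i,j]). Assembling:

S = [[3.6667, 4.6667, 5.6667],
 [4.6667, 8.6667, 8],
 [5.6667, 8, 9]]


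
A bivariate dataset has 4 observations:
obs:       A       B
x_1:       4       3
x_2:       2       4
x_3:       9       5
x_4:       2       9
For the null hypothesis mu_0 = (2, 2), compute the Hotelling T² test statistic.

Step 1 — sample mean vector:
  mean(A) = (4 + 2 + 9 + 2) / 4 = 17/4 = 4.25
  mean(B) = (3 + 4 + 5 + 9) / 4 = 21/4 = 5.25
  x̄ = (4.25, 5.25),  deviation x̄ - mu_0 = (4.25, 5.25) - (2, 2) = (2.25, 3.25).

Step 2 — sample covariance matrix, S[i,j] = (1/(n-1)) · Σ_k (x_{k,i} - mean_i) · (x_{k,j} - mean_j), divisor n-1 = 3:
  S[A,A] = ((-0.25)·(-0.25) + (-2.25)·(-2.25) + (4.75)·(4.75) + (-2.25)·(-2.25)) / 3 = 32.75/3 = 10.9167
  S[A,B] = ((-0.25)·(-2.25) + (-2.25)·(-1.25) + (4.75)·(-0.25) + (-2.25)·(3.75)) / 3 = -6.25/3 = -2.0833
  S[B,B] = ((-2.25)·(-2.25) + (-1.25)·(-1.25) + (-0.25)·(-0.25) + (3.75)·(3.75)) / 3 = 20.75/3 = 6.9167
  S = [[10.9167, -2.0833],
 [-2.0833, 6.9167]].

Step 3 — invert S. det(S) = 10.9167·6.9167 - (-2.0833)² = 71.1667.
  S^{-1} = (1/det) · [[d, -b], [-b, a]] = [[0.0972, 0.0293],
 [0.0293, 0.1534]].

Step 4 — quadratic form (x̄ - mu_0)^T · S^{-1} · (x̄ - mu_0):
  S^{-1} · (x̄ - mu_0) = (0.3138, 0.5644),
  (x̄ - mu_0)^T · [...] = (2.25)·(0.3138) + (3.25)·(0.5644) = 2.5404.

Step 5 — scale by n: T² = 4 · 2.5404 = 10.1616.

T² ≈ 10.1616


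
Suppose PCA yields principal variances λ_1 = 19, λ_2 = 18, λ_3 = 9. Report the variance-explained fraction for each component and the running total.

Step 1 — total variance = trace(Sigma) = Σ λ_i = 19 + 18 + 9 = 46.

Step 2 — fraction explained by component i = λ_i / Σ λ:
  PC1: 19/46 = 0.413
  PC2: 18/46 = 0.3913
  PC3: 9/46 = 0.1957

Step 3 — cumulative fraction after k components = (λ_1 + ... + λ_k) / Σ λ:
  k = 1: 19/46 = 0.413
  k = 2: (19 + 18)/46 = 37/46 = 0.8043
  k = 3: (19 + 18 + 9)/46 = 46/46 = 1

Summary (fraction, with percent):

explained: PC1 0.413 (41.3%), PC2 0.3913 (39.13%), PC3 0.1957 (19.57%);  cumulative: 0.413, 0.8043, 1


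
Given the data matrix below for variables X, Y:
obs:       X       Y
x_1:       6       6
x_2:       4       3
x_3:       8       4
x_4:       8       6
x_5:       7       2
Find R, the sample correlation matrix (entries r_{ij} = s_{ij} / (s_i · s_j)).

Step 1 — column means:
  mean(X) = (6 + 4 + 8 + 8 + 7) / 5 = 33/5 = 6.6
  mean(Y) = (6 + 3 + 4 + 6 + 2) / 5 = 21/5 = 4.2

Step 2 — sample variances and covariances s[i,j] = (1/(n-1)) · Σ_k (x_{k,i} - mean_i) · (x_{k,j} - mean_j), with n-1 = 4:
  s[X,X] = ((-0.6)·(-0.6) + (-2.6)·(-2.6) + (1.4)·(1.4) + (1.4)·(1.4) + (0.4)·(0.4)) / 4 = 11.2/4 = 2.8
  s[X,Y] = ((-0.6)·(1.8) + (-2.6)·(-1.2) + (1.4)·(-0.2) + (1.4)·(1.8) + (0.4)·(-2.2)) / 4 = 3.4/4 = 0.85
  s[Y,Y] = ((1.8)·(1.8) + (-1.2)·(-1.2) + (-0.2)·(-0.2) + (1.8)·(1.8) + (-2.2)·(-2.2)) / 4 = 12.8/4 = 3.2
  Sample standard deviations s_i = √(s[i,i]):
  s(X) = √(2.8) = 1.6733
  s(Y) = √(3.2) = 1.7889

Step 3 — r_{ij} = s_{ij} / (s_i · s_j):
  r[X,X] = 1 (diagonal).
  r[X,Y] = 0.85 / (1.6733 · 1.7889) = 0.85 / 2.9933 = 0.284
  r[Y,Y] = 1 (diagonal).

R is symmetric with unit diagonal. Assembling:

R = [[1, 0.284],
 [0.284, 1]]


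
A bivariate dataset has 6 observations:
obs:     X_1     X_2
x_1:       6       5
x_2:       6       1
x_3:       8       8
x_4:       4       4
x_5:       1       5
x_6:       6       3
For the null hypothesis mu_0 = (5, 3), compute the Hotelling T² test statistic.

Step 1 — sample mean vector:
  mean(X_1) = (6 + 6 + 8 + 4 + 1 + 6) / 6 = 31/6 = 5.1667
  mean(X_2) = (5 + 1 + 8 + 4 + 5 + 3) / 6 = 26/6 = 4.3333
  x̄ = (5.1667, 4.3333),  deviation x̄ - mu_0 = (5.1667, 4.3333) - (5, 3) = (0.1667, 1.3333).

Step 2 — sample covariance matrix, S[i,j] = (1/(n-1)) · Σ_k (x_{k,i} - mean_i) · (x_{k,j} - mean_j), divisor n-1 = 5:
  S[X_1,X_1] = ((0.8333)·(0.8333) + (0.8333)·(0.8333) + (2.8333)·(2.8333) + (-1.1667)·(-1.1667) + (-4.1667)·(-4.1667) + (0.8333)·(0.8333)) / 5 = 28.8333/5 = 5.7667
  S[X_1,X_2] = ((0.8333)·(0.6667) + (0.8333)·(-3.3333) + (2.8333)·(3.6667) + (-1.1667)·(-0.3333) + (-4.1667)·(0.6667) + (0.8333)·(-1.3333)) / 5 = 4.6667/5 = 0.9333
  S[X_2,X_2] = ((0.6667)·(0.6667) + (-3.3333)·(-3.3333) + (3.6667)·(3.6667) + (-0.3333)·(-0.3333) + (0.6667)·(0.6667) + (-1.3333)·(-1.3333)) / 5 = 27.3333/5 = 5.4667
  S = [[5.7667, 0.9333],
 [0.9333, 5.4667]].

Step 3 — invert S. det(S) = 5.7667·5.4667 - (0.9333)² = 30.6533.
  S^{-1} = (1/det) · [[d, -b], [-b, a]] = [[0.1783, -0.0304],
 [-0.0304, 0.1881]].

Step 4 — quadratic form (x̄ - mu_0)^T · S^{-1} · (x̄ - mu_0):
  S^{-1} · (x̄ - mu_0) = (-0.0109, 0.2458),
  (x̄ - mu_0)^T · [...] = (0.1667)·(-0.0109) + (1.3333)·(0.2458) = 0.3259.

Step 5 — scale by n: T² = 6 · 0.3259 = 1.9552.

T² ≈ 1.9552


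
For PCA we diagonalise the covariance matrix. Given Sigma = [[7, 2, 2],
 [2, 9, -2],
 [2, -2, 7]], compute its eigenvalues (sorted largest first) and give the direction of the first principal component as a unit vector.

Step 1 — characteristic polynomial p(λ) = det(λI - Sigma) = λ³ - tr·λ² + c_1·λ - det, where tr = trace, c_1 = sum of the principal 2×2 minors, det = det(Sigma):
  tr = 7 + 9 + 7 = 23,
  c_1 = (7·9 - (2)²) + (7·7 - (2)²) + (9·7 - (-2)²) = 59 + 45 + 59 = 163,
  det = 7·(9·7 - (-2)²) - (2)·((2)·7 - (-2)·(2)) + (2)·((2)·(-2) - 9·(2)) = 7·(59) - (2)·(18) + (2)·(-22) = 333.
  So p(λ) = λ³ - 23λ² + 163λ - 333.
Step 2 — look for an integer root (rational root theorem: any rational root is an integer divisor of 333). Testing λ = 9:
  p(9) = 729 - 1863 + 1467 - 333 = 0  ✓
  Dividing out (λ - 9): p(λ) = (λ - 9)(λ² - 14λ + 37).
Step 3 — remaining eigenvalues from the quadratic λ² - 14λ + 37 = 0:
  Δ = 14² - 4·37 = 196 - 148 = 48,  λ = (14 ± √48)/2 = (14 ± 6.9282)/2 ≈ 10.4641 or 3.5359.
  Sorted: λ_1 = 10.4641,  λ_2 = 9,  λ_3 = 3.5359  (check: sum = 23 = tr ✓).

Step 4 — unit eigenvector for λ_1 ≈ 10.4641: v spans the null space of (Sigma - λ_1 I), whose rows are
  r_1 = (-3.4641, 2, 2),  r_2 = (2, -1.4641, -2),  r_3 = (2, -2, -3.4641).
  v is orthogonal to every row, so take v ∝ r_1 × r_2 = ((2)·(-2) - (2)·(-1.4641), (2)·(2) - (-3.4641)·(-2), (-3.4641)·(-1.4641) - (2)·(2)) ≈ (-1.0718, -2.9282, 1.0718).
  Rescale (multiply by -1 so the first nonzero entry is positive): u = (1.0718, 2.9282, -1.0718).
  ||u|| = √((1.0718)² + (2.9282)² + (-1.0718)²) = √(10.8719) ≈ 3.2973,  v_1 = u/||u|| ≈ (0.3251, 0.8881, -0.3251) (||v_1|| = 1).

λ_1 = 10.4641,  λ_2 = 9,  λ_3 = 3.5359;  v_1 ≈ (0.3251, 0.8881, -0.3251)


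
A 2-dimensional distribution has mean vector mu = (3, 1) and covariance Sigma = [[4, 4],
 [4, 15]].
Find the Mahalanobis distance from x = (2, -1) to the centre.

Step 1 — centre the observation: (x - mu) = (-1, -2).

Step 2 — invert Sigma. det(Sigma) = 4·15 - (4)² = 44.
  Sigma^{-1} = (1/det) · [[d, -b], [-b, a]] = [[0.3409, -0.0909],
 [-0.0909, 0.0909]].

Step 3 — form the quadratic (x - mu)^T · Sigma^{-1} · (x - mu):
  Sigma^{-1} · (x - mu) = (-0.1591, -0.0909).
  (x - mu)^T · [Sigma^{-1} · (x - mu)] = (-1)·(-0.1591) + (-2)·(-0.0909) = 0.3409.

Step 4 — take square root: d = √(0.3409) ≈ 0.5839.

d(x, mu) = √(0.3409) ≈ 0.5839


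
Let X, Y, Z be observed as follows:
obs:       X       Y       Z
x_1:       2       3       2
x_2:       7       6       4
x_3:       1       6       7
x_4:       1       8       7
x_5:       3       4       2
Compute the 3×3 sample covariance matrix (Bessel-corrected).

Step 1 — column means:
  mean(X) = (2 + 7 + 1 + 1 + 3) / 5 = 14/5 = 2.8
  mean(Y) = (3 + 6 + 6 + 8 + 4) / 5 = 27/5 = 5.4
  mean(Z) = (2 + 4 + 7 + 7 + 2) / 5 = 22/5 = 4.4

Step 2 — sample covariance S[i,j] = (1/(n-1)) · Σ_k (x_{k,i} - mean_i) · (x_{k,j} - mean_j), with n-1 = 4.
  S[X,X] = ((-0.8)·(-0.8) + (4.2)·(4.2) + (-1.8)·(-1.8) + (-1.8)·(-1.8) + (0.2)·(0.2)) / 4 = 24.8/4 = 6.2
  S[X,Y] = ((-0.8)·(-2.4) + (4.2)·(0.6) + (-1.8)·(0.6) + (-1.8)·(2.6) + (0.2)·(-1.4)) / 4 = -1.6/4 = -0.4
  S[X,Z] = ((-0.8)·(-2.4) + (4.2)·(-0.4) + (-1.8)·(2.6) + (-1.8)·(2.6) + (0.2)·(-2.4)) / 4 = -9.6/4 = -2.4
  S[Y,Y] = ((-2.4)·(-2.4) + (0.6)·(0.6) + (0.6)·(0.6) + (2.6)·(2.6) + (-1.4)·(-1.4)) / 4 = 15.2/4 = 3.8
  S[Y,Z] = ((-2.4)·(-2.4) + (0.6)·(-0.4) + (0.6)·(2.6) + (2.6)·(2.6) + (-1.4)·(-2.4)) / 4 = 17.2/4 = 4.3
  S[Z,Z] = ((-2.4)·(-2.4) + (-0.4)·(-0.4) + (2.6)·(2.6) + (2.6)·(2.6) + (-2.4)·(-2.4)) / 4 = 25.2/4 = 6.3

S is symmetric (S[j,i] = S[i,j]). Assembling:

S = [[6.2, -0.4, -2.4],
 [-0.4, 3.8, 4.3],
 [-2.4, 4.3, 6.3]]


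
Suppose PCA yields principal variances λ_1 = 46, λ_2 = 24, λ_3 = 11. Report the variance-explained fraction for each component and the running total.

Step 1 — total variance = trace(Sigma) = Σ λ_i = 46 + 24 + 11 = 81.

Step 2 — fraction explained by component i = λ_i / Σ λ:
  PC1: 46/81 = 0.5679
  PC2: 24/81 = 0.2963
  PC3: 11/81 = 0.1358

Step 3 — cumulative fraction after k components = (λ_1 + ... + λ_k) / Σ λ:
  k = 1: 46/81 = 0.5679
  k = 2: (46 + 24)/81 = 70/81 = 0.8642
  k = 3: (46 + 24 + 11)/81 = 81/81 = 1

Summary (fraction, with percent):

explained: PC1 0.5679 (56.79%), PC2 0.2963 (29.63%), PC3 0.1358 (13.58%);  cumulative: 0.5679, 0.8642, 1


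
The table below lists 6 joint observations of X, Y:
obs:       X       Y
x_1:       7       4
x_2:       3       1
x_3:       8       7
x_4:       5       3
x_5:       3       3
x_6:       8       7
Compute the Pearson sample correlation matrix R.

Step 1 — column means:
  mean(X) = (7 + 3 + 8 + 5 + 3 + 8) / 6 = 34/6 = 5.6667
  mean(Y) = (4 + 1 + 7 + 3 + 3 + 7) / 6 = 25/6 = 4.1667

Step 2 — sample variances and covariances s[i,j] = (1/(n-1)) · Σ_k (x_{k,i} - mean_i) · (x_{k,j} - mean_j), with n-1 = 5:
  s[X,X] = ((1.3333)·(1.3333) + (-2.6667)·(-2.6667) + (2.3333)·(2.3333) + (-0.6667)·(-0.6667) + (-2.6667)·(-2.6667) + (2.3333)·(2.3333)) / 5 = 27.3333/5 = 5.4667
  s[X,Y] = ((1.3333)·(-0.1667) + (-2.6667)·(-3.1667) + (2.3333)·(2.8333) + (-0.6667)·(-1.1667) + (-2.6667)·(-1.1667) + (2.3333)·(2.8333)) / 5 = 25.3333/5 = 5.0667
  s[Y,Y] = ((-0.1667)·(-0.1667) + (-3.1667)·(-3.1667) + (2.8333)·(2.8333) + (-1.1667)·(-1.1667) + (-1.1667)·(-1.1667) + (2.8333)·(2.8333)) / 5 = 28.8333/5 = 5.7667
  Sample standard deviations s_i = √(s[i,i]):
  s(X) = √(5.4667) = 2.3381
  s(Y) = √(5.7667) = 2.4014

Step 3 — r_{ij} = s_{ij} / (s_i · s_j):
  r[X,X] = 1 (diagonal).
  r[X,Y] = 5.0667 / (2.3381 · 2.4014) = 5.0667 / 5.6147 = 0.9024
  r[Y,Y] = 1 (diagonal).

R is symmetric with unit diagonal. Assembling:

R = [[1, 0.9024],
 [0.9024, 1]]


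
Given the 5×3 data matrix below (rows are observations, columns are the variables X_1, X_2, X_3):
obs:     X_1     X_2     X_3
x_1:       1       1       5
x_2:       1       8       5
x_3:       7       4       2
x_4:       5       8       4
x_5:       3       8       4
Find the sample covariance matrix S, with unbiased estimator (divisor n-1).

Step 1 — column means:
  mean(X_1) = (1 + 1 + 7 + 5 + 3) / 5 = 17/5 = 3.4
  mean(X_2) = (1 + 8 + 4 + 8 + 8) / 5 = 29/5 = 5.8
  mean(X_3) = (5 + 5 + 2 + 4 + 4) / 5 = 20/5 = 4

Step 2 — sample covariance S[i,j] = (1/(n-1)) · Σ_k (x_{k,i} - mean_i) · (x_{k,j} - mean_j), with n-1 = 4.
  S[X_1,X_1] = ((-2.4)·(-2.4) + (-2.4)·(-2.4) + (3.6)·(3.6) + (1.6)·(1.6) + (-0.4)·(-0.4)) / 4 = 27.2/4 = 6.8
  S[X_1,X_2] = ((-2.4)·(-4.8) + (-2.4)·(2.2) + (3.6)·(-1.8) + (1.6)·(2.2) + (-0.4)·(2.2)) / 4 = 2.4/4 = 0.6
  S[X_1,X_3] = ((-2.4)·(1) + (-2.4)·(1) + (3.6)·(-2) + (1.6)·(0) + (-0.4)·(0)) / 4 = -12/4 = -3
  S[X_2,X_2] = ((-4.8)·(-4.8) + (2.2)·(2.2) + (-1.8)·(-1.8) + (2.2)·(2.2) + (2.2)·(2.2)) / 4 = 40.8/4 = 10.2
  S[X_2,X_3] = ((-4.8)·(1) + (2.2)·(1) + (-1.8)·(-2) + (2.2)·(0) + (2.2)·(0)) / 4 = 1/4 = 0.25
  S[X_3,X_3] = ((1)·(1) + (1)·(1) + (-2)·(-2) + (0)·(0) + (0)·(0)) / 4 = 6/4 = 1.5

S is symmetric (S[j,i] = S[i,j]). Assembling:

S = [[6.8, 0.6, -3],
 [0.6, 10.2, 0.25],
 [-3, 0.25, 1.5]]


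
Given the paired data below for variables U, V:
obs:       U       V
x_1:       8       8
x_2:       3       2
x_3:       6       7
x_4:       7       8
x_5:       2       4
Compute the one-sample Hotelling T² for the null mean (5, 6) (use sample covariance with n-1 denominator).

Step 1 — sample mean vector:
  mean(U) = (8 + 3 + 6 + 7 + 2) / 5 = 26/5 = 5.2
  mean(V) = (8 + 2 + 7 + 8 + 4) / 5 = 29/5 = 5.8
  x̄ = (5.2, 5.8),  deviation x̄ - mu_0 = (5.2, 5.8) - (5, 6) = (0.2, -0.2).

Step 2 — sample covariance matrix, S[i,j] = (1/(n-1)) · Σ_k (x_{k,i} - mean_i) · (x_{k,j} - mean_j), divisor n-1 = 4:
  S[U,U] = ((2.8)·(2.8) + (-2.2)·(-2.2) + (0.8)·(0.8) + (1.8)·(1.8) + (-3.2)·(-3.2)) / 4 = 26.8/4 = 6.7
  S[U,V] = ((2.8)·(2.2) + (-2.2)·(-3.8) + (0.8)·(1.2) + (1.8)·(2.2) + (-3.2)·(-1.8)) / 4 = 25.2/4 = 6.3
  S[V,V] = ((2.2)·(2.2) + (-3.8)·(-3.8) + (1.2)·(1.2) + (2.2)·(2.2) + (-1.8)·(-1.8)) / 4 = 28.8/4 = 7.2
  S = [[6.7, 6.3],
 [6.3, 7.2]].

Step 3 — invert S. det(S) = 6.7·7.2 - (6.3)² = 8.55.
  S^{-1} = (1/det) · [[d, -b], [-b, a]] = [[0.8421, -0.7368],
 [-0.7368, 0.7836]].

Step 4 — quadratic form (x̄ - mu_0)^T · S^{-1} · (x̄ - mu_0):
  S^{-1} · (x̄ - mu_0) = (0.3158, -0.3041),
  (x̄ - mu_0)^T · [...] = (0.2)·(0.3158) + (-0.2)·(-0.3041) = 0.124.

Step 5 — scale by n: T² = 5 · 0.124 = 0.6199.

T² ≈ 0.6199


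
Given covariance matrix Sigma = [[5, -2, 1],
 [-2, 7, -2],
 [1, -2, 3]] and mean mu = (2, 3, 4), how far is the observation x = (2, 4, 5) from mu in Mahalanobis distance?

Step 1 — centre the observation: (x - mu) = (0, 1, 1).

Step 2 — invert Sigma (cofactor / det for 3×3, or solve directly):
  Sigma^{-1} = [[0.2297, 0.0541, -0.0405],
 [0.0541, 0.1892, 0.1081],
 [-0.0405, 0.1081, 0.4189]].

Step 3 — form the quadratic (x - mu)^T · Sigma^{-1} · (x - mu):
  Sigma^{-1} · (x - mu) = (0.0135, 0.2973, 0.527).
  (x - mu)^T · [Sigma^{-1} · (x - mu)] = (0)·(0.0135) + (1)·(0.2973) + (1)·(0.527) = 0.8243.

Step 4 — take square root: d = √(0.8243) ≈ 0.9079.

d(x, mu) = √(0.8243) ≈ 0.9079


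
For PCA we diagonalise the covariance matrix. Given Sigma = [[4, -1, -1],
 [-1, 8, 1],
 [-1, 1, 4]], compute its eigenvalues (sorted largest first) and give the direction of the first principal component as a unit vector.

Step 1 — characteristic polynomial p(λ) = det(λI - Sigma) = λ³ - tr·λ² + c_1·λ - det, where tr = trace, c_1 = sum of the principal 2×2 minors, det = det(Sigma):
  tr = 4 + 8 + 4 = 16,
  c_1 = (4·8 - (-1)²) + (4·4 - (-1)²) + (8·4 - (1)²) = 31 + 15 + 31 = 77,
  det = 4·(8·4 - (1)²) - (-1)·((-1)·4 - (1)·(-1)) + (-1)·((-1)·(1) - 8·(-1)) = 4·(31) - (-1)·(-3) + (-1)·(7) = 114.
  So p(λ) = λ³ - 16λ² + 77λ - 114.
Step 2 — look for an integer root (rational root theorem: any rational root is an integer divisor of 114). Testing λ = 3:
  p(3) = 27 - 144 + 231 - 114 = 0  ✓
  Dividing out (λ - 3): p(λ) = (λ - 3)(λ² - 13λ + 38).
Step 3 — remaining eigenvalues from the quadratic λ² - 13λ + 38 = 0:
  Δ = 13² - 4·38 = 169 - 152 = 17,  λ = (13 ± √17)/2 = (13 ± 4.1231)/2 ≈ 8.5616 or 4.4384.
  Sorted: λ_1 = 8.5616,  λ_2 = 4.4384,  λ_3 = 3  (check: sum = 16 = tr ✓).

Step 4 — unit eigenvector for λ_1 ≈ 8.5616: v spans the null space of (Sigma - λ_1 I), whose rows are
  r_1 = (-4.5616, -1, -1),  r_2 = (-1, -0.5616, 1),  r_3 = (-1, 1, -4.5616).
  v is orthogonal to every row, so take v ∝ r_1 × r_2 = ((-1)·(1) - (-1)·(-0.5616), (-1)·(-1) - (-4.5616)·(1), (-4.5616)·(-0.5616) - (-1)·(-1)) ≈ (-1.5616, 5.5616, 1.5616).
  Rescale (multiply by -1 so the first nonzero entry is positive): u = (1.5616, -5.5616, -1.5616).
  ||u|| = √((1.5616)² + (-5.5616)² + (-1.5616)²) = √(35.8078) ≈ 5.984,  v_1 = u/||u|| ≈ (0.261, -0.9294, -0.261) (||v_1|| = 1).

λ_1 = 8.5616,  λ_2 = 4.4384,  λ_3 = 3;  v_1 ≈ (0.261, -0.9294, -0.261)


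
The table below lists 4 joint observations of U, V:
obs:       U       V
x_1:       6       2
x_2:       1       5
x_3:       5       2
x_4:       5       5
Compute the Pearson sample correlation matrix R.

Step 1 — column means:
  mean(U) = (6 + 1 + 5 + 5) / 4 = 17/4 = 4.25
  mean(V) = (2 + 5 + 2 + 5) / 4 = 14/4 = 3.5

Step 2 — sample variances and covariances s[i,j] = (1/(n-1)) · Σ_k (x_{k,i} - mean_i) · (x_{k,j} - mean_j), with n-1 = 3:
  s[U,U] = ((1.75)·(1.75) + (-3.25)·(-3.25) + (0.75)·(0.75) + (0.75)·(0.75)) / 3 = 14.75/3 = 4.9167
  s[U,V] = ((1.75)·(-1.5) + (-3.25)·(1.5) + (0.75)·(-1.5) + (0.75)·(1.5)) / 3 = -7.5/3 = -2.5
  s[V,V] = ((-1.5)·(-1.5) + (1.5)·(1.5) + (-1.5)·(-1.5) + (1.5)·(1.5)) / 3 = 9/3 = 3
  Sample standard deviations s_i = √(s[i,i]):
  s(U) = √(4.9167) = 2.2174
  s(V) = √(3) = 1.7321

Step 3 — r_{ij} = s_{ij} / (s_i · s_j):
  r[U,U] = 1 (diagonal).
  r[U,V] = -2.5 / (2.2174 · 1.7321) = -2.5 / 3.8406 = -0.6509
  r[V,V] = 1 (diagonal).

R is symmetric with unit diagonal. Assembling:

R = [[1, -0.6509],
 [-0.6509, 1]]


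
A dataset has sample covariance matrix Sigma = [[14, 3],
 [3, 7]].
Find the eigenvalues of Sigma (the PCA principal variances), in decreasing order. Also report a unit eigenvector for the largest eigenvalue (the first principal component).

Step 1 — characteristic polynomial of 2×2 Sigma:
  det(Sigma - λI) = λ² - trace · λ + det = 0.
  trace = 14 + 7 = 21, det = 14·7 - (3)² = 89.
Step 2 — discriminant:
  Δ = trace² - 4·det = 441 - 356 = 85.
Step 3 — eigenvalues:
  λ = (trace ± √Δ)/2 = (21 ± 9.2195)/2,
  λ_1 = 15.1098,  λ_2 = 5.8902.

Step 4 — unit eigenvector for λ_1: solve (Sigma - λ_1 I)v = 0. First row:
  (14 - 15.1098)·v_x + (3)·v_y = 0, i.e. (-1.1098)·v_x + (3)·v_y = 0,
  so v ∝ (b, λ_1 - a) = (3, 1.1098) = u.
  ||u|| = √((3)² + (1.1098)²) = √(10.2316) ≈ 3.1987,
  v_1 = u/||u|| ≈ (0.9379, 0.3469) (||v_1|| = 1).

λ_1 = 15.1098,  λ_2 = 5.8902;  v_1 ≈ (0.9379, 0.3469)


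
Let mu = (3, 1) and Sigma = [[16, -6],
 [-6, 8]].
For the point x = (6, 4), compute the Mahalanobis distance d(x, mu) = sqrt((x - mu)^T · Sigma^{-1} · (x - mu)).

Step 1 — centre the observation: (x - mu) = (3, 3).

Step 2 — invert Sigma. det(Sigma) = 16·8 - (-6)² = 92.
  Sigma^{-1} = (1/det) · [[d, -b], [-b, a]] = [[0.087, 0.0652],
 [0.0652, 0.1739]].

Step 3 — form the quadratic (x - mu)^T · Sigma^{-1} · (x - mu):
  Sigma^{-1} · (x - mu) = (0.4565, 0.7174).
  (x - mu)^T · [Sigma^{-1} · (x - mu)] = (3)·(0.4565) + (3)·(0.7174) = 3.5217.

Step 4 — take square root: d = √(3.5217) ≈ 1.8766.

d(x, mu) = √(3.5217) ≈ 1.8766


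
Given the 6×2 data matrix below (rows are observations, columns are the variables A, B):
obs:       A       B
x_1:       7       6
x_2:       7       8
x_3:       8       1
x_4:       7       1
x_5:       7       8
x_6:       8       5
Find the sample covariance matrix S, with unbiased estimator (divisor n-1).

Step 1 — column means:
  mean(A) = (7 + 7 + 8 + 7 + 7 + 8) / 6 = 44/6 = 7.3333
  mean(B) = (6 + 8 + 1 + 1 + 8 + 5) / 6 = 29/6 = 4.8333

Step 2 — sample covariance S[i,j] = (1/(n-1)) · Σ_k (x_{k,i} - mean_i) · (x_{k,j} - mean_j), with n-1 = 5.
  S[A,A] = ((-0.3333)·(-0.3333) + (-0.3333)·(-0.3333) + (0.6667)·(0.6667) + (-0.3333)·(-0.3333) + (-0.3333)·(-0.3333) + (0.6667)·(0.6667)) / 5 = 1.3333/5 = 0.2667
  S[A,B] = ((-0.3333)·(1.1667) + (-0.3333)·(3.1667) + (0.6667)·(-3.8333) + (-0.3333)·(-3.8333) + (-0.3333)·(3.1667) + (0.6667)·(0.1667)) / 5 = -3.6667/5 = -0.7333
  S[B,B] = ((1.1667)·(1.1667) + (3.1667)·(3.1667) + (-3.8333)·(-3.8333) + (-3.8333)·(-3.8333) + (3.1667)·(3.1667) + (0.1667)·(0.1667)) / 5 = 50.8333/5 = 10.1667

S is symmetric (S[j,i] = S[i,j]). Assembling:

S = [[0.2667, -0.7333],
 [-0.7333, 10.1667]]


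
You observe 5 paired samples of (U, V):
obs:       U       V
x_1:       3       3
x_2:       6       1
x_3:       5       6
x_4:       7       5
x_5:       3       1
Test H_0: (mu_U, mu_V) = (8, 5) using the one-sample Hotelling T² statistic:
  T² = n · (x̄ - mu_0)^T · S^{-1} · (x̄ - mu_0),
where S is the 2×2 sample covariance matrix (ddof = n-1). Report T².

Step 1 — sample mean vector:
  mean(U) = (3 + 6 + 5 + 7 + 3) / 5 = 24/5 = 4.8
  mean(V) = (3 + 1 + 6 + 5 + 1) / 5 = 16/5 = 3.2
  x̄ = (4.8, 3.2),  deviation x̄ - mu_0 = (4.8, 3.2) - (8, 5) = (-3.2, -1.8).

Step 2 — sample covariance matrix, S[i,j] = (1/(n-1)) · Σ_k (x_{k,i} - mean_i) · (x_{k,j} - mean_j), divisor n-1 = 4:
  S[U,U] = ((-1.8)·(-1.8) + (1.2)·(1.2) + (0.2)·(0.2) + (2.2)·(2.2) + (-1.8)·(-1.8)) / 4 = 12.8/4 = 3.2
  S[U,V] = ((-1.8)·(-0.2) + (1.2)·(-2.2) + (0.2)·(2.8) + (2.2)·(1.8) + (-1.8)·(-2.2)) / 4 = 6.2/4 = 1.55
  S[V,V] = ((-0.2)·(-0.2) + (-2.2)·(-2.2) + (2.8)·(2.8) + (1.8)·(1.8) + (-2.2)·(-2.2)) / 4 = 20.8/4 = 5.2
  S = [[3.2, 1.55],
 [1.55, 5.2]].

Step 3 — invert S. det(S) = 3.2·5.2 - (1.55)² = 14.2375.
  S^{-1} = (1/det) · [[d, -b], [-b, a]] = [[0.3652, -0.1089],
 [-0.1089, 0.2248]].

Step 4 — quadratic form (x̄ - mu_0)^T · S^{-1} · (x̄ - mu_0):
  S^{-1} · (x̄ - mu_0) = (-0.9728, -0.0562),
  (x̄ - mu_0)^T · [...] = (-3.2)·(-0.9728) + (-1.8)·(-0.0562) = 3.214.

Step 5 — scale by n: T² = 5 · 3.214 = 16.0702.

T² ≈ 16.0702


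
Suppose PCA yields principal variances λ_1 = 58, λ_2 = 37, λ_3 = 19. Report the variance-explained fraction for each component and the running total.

Step 1 — total variance = trace(Sigma) = Σ λ_i = 58 + 37 + 19 = 114.

Step 2 — fraction explained by component i = λ_i / Σ λ:
  PC1: 58/114 = 0.5088
  PC2: 37/114 = 0.3246
  PC3: 19/114 = 0.1667

Step 3 — cumulative fraction after k components = (λ_1 + ... + λ_k) / Σ λ:
  k = 1: 58/114 = 0.5088
  k = 2: (58 + 37)/114 = 95/114 = 0.8333
  k = 3: (58 + 37 + 19)/114 = 114/114 = 1

Summary (fraction, with percent):

explained: PC1 0.5088 (50.88%), PC2 0.3246 (32.46%), PC3 0.1667 (16.67%);  cumulative: 0.5088, 0.8333, 1


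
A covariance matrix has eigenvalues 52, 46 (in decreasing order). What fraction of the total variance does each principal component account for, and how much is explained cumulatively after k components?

Step 1 — total variance = trace(Sigma) = Σ λ_i = 52 + 46 = 98.

Step 2 — fraction explained by component i = λ_i / Σ λ:
  PC1: 52/98 = 0.5306
  PC2: 46/98 = 0.4694

Step 3 — cumulative fraction after k components = (λ_1 + ... + λ_k) / Σ λ:
  k = 1: 52/98 = 0.5306
  k = 2: (52 + 46)/98 = 98/98 = 1

Summary (fraction, with percent):

explained: PC1 0.5306 (53.06%), PC2 0.4694 (46.94%);  cumulative: 0.5306, 1


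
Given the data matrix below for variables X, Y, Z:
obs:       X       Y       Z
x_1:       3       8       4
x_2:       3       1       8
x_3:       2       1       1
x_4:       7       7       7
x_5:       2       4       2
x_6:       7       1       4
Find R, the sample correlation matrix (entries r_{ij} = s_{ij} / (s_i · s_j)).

Step 1 — column means:
  mean(X) = (3 + 3 + 2 + 7 + 2 + 7) / 6 = 24/6 = 4
  mean(Y) = (8 + 1 + 1 + 7 + 4 + 1) / 6 = 22/6 = 3.6667
  mean(Z) = (4 + 8 + 1 + 7 + 2 + 4) / 6 = 26/6 = 4.3333

Step 2 — sample variances and covariances s[i,j] = (1/(n-1)) · Σ_k (x_{k,i} - mean_i) · (x_{k,j} - mean_j), with n-1 = 5:
  s[X,X] = ((-1)·(-1) + (-1)·(-1) + (-2)·(-2) + (3)·(3) + (-2)·(-2) + (3)·(3)) / 5 = 28/5 = 5.6
  s[X,Y] = ((-1)·(4.3333) + (-1)·(-2.6667) + (-2)·(-2.6667) + (3)·(3.3333) + (-2)·(0.3333) + (3)·(-2.6667)) / 5 = 5/5 = 1
  s[X,Z] = ((-1)·(-0.3333) + (-1)·(3.6667) + (-2)·(-3.3333) + (3)·(2.6667) + (-2)·(-2.3333) + (3)·(-0.3333)) / 5 = 15/5 = 3
  s[Y,Y] = ((4.3333)·(4.3333) + (-2.6667)·(-2.6667) + (-2.6667)·(-2.6667) + (3.3333)·(3.3333) + (0.3333)·(0.3333) + (-2.6667)·(-2.6667)) / 5 = 51.3333/5 = 10.2667
  s[Y,Z] = ((4.3333)·(-0.3333) + (-2.6667)·(3.6667) + (-2.6667)·(-3.3333) + (3.3333)·(2.6667) + (0.3333)·(-2.3333) + (-2.6667)·(-0.3333)) / 5 = 6.6667/5 = 1.3333
  s[Z,Z] = ((-0.3333)·(-0.3333) + (3.6667)·(3.6667) + (-3.3333)·(-3.3333) + (2.6667)·(2.6667) + (-2.3333)·(-2.3333) + (-0.3333)·(-0.3333)) / 5 = 37.3333/5 = 7.4667
  Sample standard deviations s_i = √(s[i,i]):
  s(X) = √(5.6) = 2.3664
  s(Y) = √(10.2667) = 3.2042
  s(Z) = √(7.4667) = 2.7325

Step 3 — r_{ij} = s_{ij} / (s_i · s_j):
  r[X,X] = 1 (diagonal).
  r[X,Y] = 1 / (2.3664 · 3.2042) = 1 / 7.5824 = 0.1319
  r[X,Z] = 3 / (2.3664 · 2.7325) = 3 / 6.4663 = 0.4639
  r[Y,Y] = 1 (diagonal).
  r[Y,Z] = 1.3333 / (3.2042 · 2.7325) = 1.3333 / 8.7554 = 0.1523
  r[Z,Z] = 1 (diagonal).

R is symmetric with unit diagonal. Assembling:

R = [[1, 0.1319, 0.4639],
 [0.1319, 1, 0.1523],
 [0.4639, 0.1523, 1]]
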